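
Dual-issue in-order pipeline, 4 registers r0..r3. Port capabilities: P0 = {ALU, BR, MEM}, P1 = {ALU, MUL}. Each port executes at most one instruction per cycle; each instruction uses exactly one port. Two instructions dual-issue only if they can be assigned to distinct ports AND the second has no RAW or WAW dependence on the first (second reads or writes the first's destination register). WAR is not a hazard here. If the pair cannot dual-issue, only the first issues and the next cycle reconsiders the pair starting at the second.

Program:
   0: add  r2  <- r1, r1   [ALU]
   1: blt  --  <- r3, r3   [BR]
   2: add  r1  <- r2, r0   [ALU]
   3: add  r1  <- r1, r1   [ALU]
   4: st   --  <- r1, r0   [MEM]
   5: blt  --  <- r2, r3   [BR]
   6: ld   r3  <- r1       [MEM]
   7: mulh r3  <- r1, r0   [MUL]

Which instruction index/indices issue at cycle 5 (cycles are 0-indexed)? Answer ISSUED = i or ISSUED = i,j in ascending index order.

0. add+blt @i0/i1  | dual
1. add @i2  | RAW+WAW r1
2. add @i3  | RAW r1
3. st @i4  | no-port MEM/BR
4. blt @i5  | no-port BR/MEM
5. ld @i6  | WAW r3
6. mulh @i7  | tail

ISSUED = 6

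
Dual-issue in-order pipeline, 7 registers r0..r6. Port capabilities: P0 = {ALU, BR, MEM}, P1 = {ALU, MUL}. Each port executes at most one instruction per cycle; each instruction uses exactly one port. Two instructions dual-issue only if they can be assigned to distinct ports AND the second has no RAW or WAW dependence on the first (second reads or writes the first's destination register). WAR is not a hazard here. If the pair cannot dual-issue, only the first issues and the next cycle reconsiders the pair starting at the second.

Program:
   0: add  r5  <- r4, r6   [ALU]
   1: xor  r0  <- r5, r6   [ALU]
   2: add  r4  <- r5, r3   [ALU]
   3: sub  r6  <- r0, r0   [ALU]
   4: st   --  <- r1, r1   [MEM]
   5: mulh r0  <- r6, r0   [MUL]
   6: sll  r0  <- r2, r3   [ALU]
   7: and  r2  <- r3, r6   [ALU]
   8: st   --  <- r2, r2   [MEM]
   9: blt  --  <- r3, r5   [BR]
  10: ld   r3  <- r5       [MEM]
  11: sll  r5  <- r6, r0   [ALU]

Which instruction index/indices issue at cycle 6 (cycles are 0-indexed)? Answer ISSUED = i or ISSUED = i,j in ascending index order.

ISSUED = 9

0. add.ALU @i0  | RAW r5
1. xor.ALU;add.ALU @i1+i2  | pair
2. sub.ALU;st.MEM @i3+i4  | pair
3. mulh.MUL @i5  | WAW r0
4. sll.ALU;and.ALU @i6+i7  | pair
5. st.MEM @i8  | no-port MEM/BR
6. blt.BR @i9  | no-port BR/MEM
7. ld.MEM;sll.ALU @i10+i11  | pair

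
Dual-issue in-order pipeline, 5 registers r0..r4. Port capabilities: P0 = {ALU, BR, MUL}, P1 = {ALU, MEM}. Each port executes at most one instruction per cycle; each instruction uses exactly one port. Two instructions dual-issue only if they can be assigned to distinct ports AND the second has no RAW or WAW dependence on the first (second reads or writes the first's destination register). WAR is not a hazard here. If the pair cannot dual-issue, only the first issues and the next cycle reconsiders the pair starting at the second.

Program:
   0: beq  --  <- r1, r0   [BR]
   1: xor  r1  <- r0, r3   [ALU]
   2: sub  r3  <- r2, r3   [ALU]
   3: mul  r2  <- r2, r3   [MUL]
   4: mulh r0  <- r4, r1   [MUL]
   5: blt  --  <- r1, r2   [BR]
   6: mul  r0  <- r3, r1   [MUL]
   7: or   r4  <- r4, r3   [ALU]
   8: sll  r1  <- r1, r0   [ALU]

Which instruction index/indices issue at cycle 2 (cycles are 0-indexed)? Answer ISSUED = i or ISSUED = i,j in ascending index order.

ISSUED = 3

  cy0 -> i0,i1 (beq/xor) dual
  cy1 -> i2 (sub) RAW r3
  cy2 -> i3 (mul) no-port MUL/MUL
  cy3 -> i4 (mulh) no-port MUL/BR
  cy4 -> i5 (blt) no-port BR/MUL
  cy5 -> i6,i7 (mul/or) dual
  cy6 -> i8 (sll) tail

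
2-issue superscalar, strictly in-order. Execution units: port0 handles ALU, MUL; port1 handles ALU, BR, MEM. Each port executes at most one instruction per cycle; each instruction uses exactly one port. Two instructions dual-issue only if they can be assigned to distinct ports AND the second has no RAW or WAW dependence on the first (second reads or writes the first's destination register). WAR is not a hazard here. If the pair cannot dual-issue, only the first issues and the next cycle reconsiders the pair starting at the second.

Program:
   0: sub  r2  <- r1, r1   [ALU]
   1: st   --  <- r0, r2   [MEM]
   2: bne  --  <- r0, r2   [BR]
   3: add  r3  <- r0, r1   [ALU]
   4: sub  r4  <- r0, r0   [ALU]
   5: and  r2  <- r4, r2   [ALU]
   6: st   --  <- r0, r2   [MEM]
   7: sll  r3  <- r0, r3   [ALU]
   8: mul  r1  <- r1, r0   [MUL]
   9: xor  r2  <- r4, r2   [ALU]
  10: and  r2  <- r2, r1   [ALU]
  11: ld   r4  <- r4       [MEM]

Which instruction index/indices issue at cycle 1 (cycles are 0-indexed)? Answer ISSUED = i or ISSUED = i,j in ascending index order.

ISSUED = 1

t=0 i0:sub ; RAW r2
t=1 i1:st ; no-port MEM/BR
t=2 i2+i3:bne;add ; 2-wide
t=3 i4:sub ; RAW r4
t=4 i5:and ; RAW r2
t=5 i6+i7:st;sll ; 2-wide
t=6 i8+i9:mul;xor ; 2-wide
t=7 i10+i11:and;ld ; 2-wide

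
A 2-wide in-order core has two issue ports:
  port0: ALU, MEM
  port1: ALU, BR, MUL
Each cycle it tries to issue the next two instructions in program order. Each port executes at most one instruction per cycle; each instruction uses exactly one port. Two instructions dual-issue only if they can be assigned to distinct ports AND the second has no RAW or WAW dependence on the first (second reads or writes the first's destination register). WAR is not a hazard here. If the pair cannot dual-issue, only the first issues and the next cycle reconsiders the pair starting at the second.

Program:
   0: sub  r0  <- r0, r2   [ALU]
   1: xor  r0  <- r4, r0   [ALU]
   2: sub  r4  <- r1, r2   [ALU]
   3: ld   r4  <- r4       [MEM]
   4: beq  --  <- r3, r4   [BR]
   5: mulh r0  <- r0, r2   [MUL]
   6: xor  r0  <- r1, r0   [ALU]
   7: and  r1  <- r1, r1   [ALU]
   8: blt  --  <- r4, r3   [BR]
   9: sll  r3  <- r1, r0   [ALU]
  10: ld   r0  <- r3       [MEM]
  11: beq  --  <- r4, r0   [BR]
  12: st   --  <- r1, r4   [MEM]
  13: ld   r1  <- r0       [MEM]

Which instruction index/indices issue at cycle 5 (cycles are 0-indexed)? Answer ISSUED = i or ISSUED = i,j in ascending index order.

ISSUED = 6,7

t=0 i0:sub ; RAW+WAW r0
t=1 i1/i2:xor;sub ; 2-wide
t=2 i3:ld ; RAW r4
t=3 i4:beq ; no-port BR/MUL
t=4 i5:mulh ; RAW+WAW r0
t=5 i6/i7:xor;and ; 2-wide
t=6 i8/i9:blt;sll ; 2-wide
t=7 i10:ld ; RAW r0
t=8 i11/i12:beq;st ; 2-wide
t=9 i13:ld ; tail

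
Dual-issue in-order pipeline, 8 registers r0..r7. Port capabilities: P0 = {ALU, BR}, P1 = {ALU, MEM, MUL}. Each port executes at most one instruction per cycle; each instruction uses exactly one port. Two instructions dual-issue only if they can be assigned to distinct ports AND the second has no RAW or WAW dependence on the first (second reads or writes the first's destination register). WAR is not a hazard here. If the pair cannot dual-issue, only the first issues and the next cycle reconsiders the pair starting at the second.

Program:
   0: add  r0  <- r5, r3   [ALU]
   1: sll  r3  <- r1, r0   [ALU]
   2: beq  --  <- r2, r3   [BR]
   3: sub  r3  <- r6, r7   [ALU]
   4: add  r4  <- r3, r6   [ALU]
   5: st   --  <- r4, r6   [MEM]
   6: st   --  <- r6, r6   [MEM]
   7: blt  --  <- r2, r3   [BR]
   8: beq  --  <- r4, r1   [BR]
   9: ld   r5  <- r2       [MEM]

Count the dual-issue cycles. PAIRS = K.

PAIRS = 3

0. add @i0  | RAW r0
1. sll @i1  | RAW r3
2. beq sub @i2&i3  | 2-wide
3. add @i4  | RAW r4
4. st @i5  | no-port MEM/MEM
5. st blt @i6&i7  | 2-wide
6. beq ld @i8&i9  | 2-wide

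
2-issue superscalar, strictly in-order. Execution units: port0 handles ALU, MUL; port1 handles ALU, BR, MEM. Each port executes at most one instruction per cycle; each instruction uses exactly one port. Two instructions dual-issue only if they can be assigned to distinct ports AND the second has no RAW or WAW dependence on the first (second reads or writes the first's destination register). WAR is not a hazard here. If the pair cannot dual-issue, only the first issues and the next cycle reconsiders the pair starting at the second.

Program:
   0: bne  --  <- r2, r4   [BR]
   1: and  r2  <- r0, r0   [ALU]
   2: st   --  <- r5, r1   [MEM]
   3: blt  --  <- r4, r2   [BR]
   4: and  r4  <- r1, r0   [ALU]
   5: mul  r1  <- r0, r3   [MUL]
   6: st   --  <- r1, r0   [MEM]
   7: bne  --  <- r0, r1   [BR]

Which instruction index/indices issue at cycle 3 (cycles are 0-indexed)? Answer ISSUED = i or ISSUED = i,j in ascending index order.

  cy0 -> i0/i1 (bne.BR+and.ALU) dual
  cy1 -> i2 (st.MEM) no-port MEM/BR
  cy2 -> i3/i4 (blt.BR+and.ALU) dual
  cy3 -> i5 (mul.MUL) RAW r1
  cy4 -> i6 (st.MEM) no-port MEM/BR
  cy5 -> i7 (bne.BR) tail

ISSUED = 5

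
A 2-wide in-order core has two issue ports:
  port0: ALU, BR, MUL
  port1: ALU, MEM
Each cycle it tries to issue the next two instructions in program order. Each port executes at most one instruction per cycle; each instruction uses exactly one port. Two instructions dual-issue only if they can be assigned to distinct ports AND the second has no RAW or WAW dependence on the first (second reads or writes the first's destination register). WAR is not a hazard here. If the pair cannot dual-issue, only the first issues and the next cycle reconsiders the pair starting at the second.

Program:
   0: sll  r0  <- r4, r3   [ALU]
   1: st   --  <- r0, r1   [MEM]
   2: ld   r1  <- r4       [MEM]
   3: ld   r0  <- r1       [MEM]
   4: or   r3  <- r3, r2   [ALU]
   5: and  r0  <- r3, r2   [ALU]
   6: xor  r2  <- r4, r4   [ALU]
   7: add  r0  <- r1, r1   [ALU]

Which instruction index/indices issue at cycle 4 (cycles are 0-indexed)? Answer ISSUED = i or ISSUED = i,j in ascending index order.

ISSUED = 5,6

t=0 i0:sll.ALU ; RAW r0
t=1 i1:st.MEM ; no-port MEM/MEM
t=2 i2:ld.MEM ; no-port MEM/MEM
t=3 i3+i4:ld.MEM/or.ALU ; 2-wide
t=4 i5+i6:and.ALU/xor.ALU ; 2-wide
t=5 i7:add.ALU ; tail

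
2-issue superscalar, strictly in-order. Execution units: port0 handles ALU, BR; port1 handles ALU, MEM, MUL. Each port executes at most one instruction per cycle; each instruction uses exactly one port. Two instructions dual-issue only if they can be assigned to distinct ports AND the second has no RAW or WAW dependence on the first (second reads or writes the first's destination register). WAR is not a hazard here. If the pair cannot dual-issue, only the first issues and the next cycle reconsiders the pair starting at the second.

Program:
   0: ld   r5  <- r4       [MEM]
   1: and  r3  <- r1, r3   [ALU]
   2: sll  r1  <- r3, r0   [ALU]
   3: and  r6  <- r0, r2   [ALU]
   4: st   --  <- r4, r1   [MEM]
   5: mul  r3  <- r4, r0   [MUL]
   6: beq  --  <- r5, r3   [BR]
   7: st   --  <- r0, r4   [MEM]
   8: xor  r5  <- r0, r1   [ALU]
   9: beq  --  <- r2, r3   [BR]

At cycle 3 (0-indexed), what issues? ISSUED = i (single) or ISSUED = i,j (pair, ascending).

ISSUED = 5

  cy0 -> i0,i1 (ld.MEM/and.ALU) 2-wide
  cy1 -> i2,i3 (sll.ALU/and.ALU) 2-wide
  cy2 -> i4 (st.MEM) no-port MEM/MUL
  cy3 -> i5 (mul.MUL) RAW r3
  cy4 -> i6,i7 (beq.BR/st.MEM) 2-wide
  cy5 -> i8,i9 (xor.ALU/beq.BR) 2-wide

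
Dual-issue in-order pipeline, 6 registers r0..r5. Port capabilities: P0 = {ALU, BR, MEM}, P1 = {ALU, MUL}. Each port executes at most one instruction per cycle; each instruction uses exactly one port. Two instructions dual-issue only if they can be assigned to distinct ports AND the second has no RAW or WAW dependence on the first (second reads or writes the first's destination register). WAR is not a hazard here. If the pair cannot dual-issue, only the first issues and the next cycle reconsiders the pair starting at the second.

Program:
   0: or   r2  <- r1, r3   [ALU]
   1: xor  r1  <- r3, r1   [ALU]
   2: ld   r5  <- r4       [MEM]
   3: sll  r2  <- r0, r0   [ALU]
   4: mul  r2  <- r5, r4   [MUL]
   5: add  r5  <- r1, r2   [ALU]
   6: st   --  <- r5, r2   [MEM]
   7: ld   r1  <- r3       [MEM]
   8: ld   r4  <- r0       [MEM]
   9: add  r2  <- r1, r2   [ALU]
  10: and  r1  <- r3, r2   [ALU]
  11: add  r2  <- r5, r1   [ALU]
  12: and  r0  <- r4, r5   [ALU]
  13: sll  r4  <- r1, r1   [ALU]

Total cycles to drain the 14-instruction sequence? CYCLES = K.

CYCLES = 10

#0 head=0: or;xor i0+i1 pair
#1 head=2: ld;sll i2+i3 pair
#2 head=4: mul i4 RAW r2
#3 head=5: add i5 RAW r5
#4 head=6: st i6 no-port MEM/MEM
#5 head=7: ld i7 no-port MEM/MEM
#6 head=8: ld;add i8+i9 pair
#7 head=10: and i10 RAW r1
#8 head=11: add;and i11+i12 pair
#9 head=13: sll i13 tail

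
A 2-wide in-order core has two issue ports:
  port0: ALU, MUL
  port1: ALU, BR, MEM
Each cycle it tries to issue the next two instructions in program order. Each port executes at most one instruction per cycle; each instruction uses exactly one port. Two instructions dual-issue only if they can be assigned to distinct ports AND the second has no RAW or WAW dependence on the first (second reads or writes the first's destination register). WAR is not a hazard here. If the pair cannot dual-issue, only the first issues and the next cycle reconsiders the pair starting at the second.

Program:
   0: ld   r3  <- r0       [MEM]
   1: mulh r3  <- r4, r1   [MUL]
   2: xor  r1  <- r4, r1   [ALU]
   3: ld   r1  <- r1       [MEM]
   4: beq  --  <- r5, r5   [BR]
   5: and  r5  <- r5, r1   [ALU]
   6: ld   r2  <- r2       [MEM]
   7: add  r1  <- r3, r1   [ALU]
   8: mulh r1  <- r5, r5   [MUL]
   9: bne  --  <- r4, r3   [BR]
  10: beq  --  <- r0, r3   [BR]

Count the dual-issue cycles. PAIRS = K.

PAIRS = 4

[0] i0  ld  -- WAW r3
[1] i1&i2  mulh;xor  -- 2-wide
[2] i3  ld  -- no-port MEM/BR
[3] i4&i5  beq;and  -- 2-wide
[4] i6&i7  ld;add  -- 2-wide
[5] i8&i9  mulh;bne  -- 2-wide
[6] i10  beq  -- tail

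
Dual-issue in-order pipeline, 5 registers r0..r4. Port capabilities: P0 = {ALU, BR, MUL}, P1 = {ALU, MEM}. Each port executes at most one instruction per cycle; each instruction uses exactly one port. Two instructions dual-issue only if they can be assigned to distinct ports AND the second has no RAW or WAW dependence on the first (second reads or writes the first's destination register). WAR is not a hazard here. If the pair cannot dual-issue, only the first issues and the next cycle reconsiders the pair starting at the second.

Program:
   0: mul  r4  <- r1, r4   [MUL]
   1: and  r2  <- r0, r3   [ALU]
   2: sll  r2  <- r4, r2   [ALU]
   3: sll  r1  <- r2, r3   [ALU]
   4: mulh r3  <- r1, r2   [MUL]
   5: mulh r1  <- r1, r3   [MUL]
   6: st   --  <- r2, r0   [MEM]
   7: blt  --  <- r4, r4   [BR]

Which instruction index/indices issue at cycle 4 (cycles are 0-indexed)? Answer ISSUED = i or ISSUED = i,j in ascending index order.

t=0 i0+i1:mul;and ; dual
t=1 i2:sll ; RAW r2
t=2 i3:sll ; RAW r1
t=3 i4:mulh ; no-port MUL/MUL
t=4 i5+i6:mulh;st ; dual
t=5 i7:blt ; tail

ISSUED = 5,6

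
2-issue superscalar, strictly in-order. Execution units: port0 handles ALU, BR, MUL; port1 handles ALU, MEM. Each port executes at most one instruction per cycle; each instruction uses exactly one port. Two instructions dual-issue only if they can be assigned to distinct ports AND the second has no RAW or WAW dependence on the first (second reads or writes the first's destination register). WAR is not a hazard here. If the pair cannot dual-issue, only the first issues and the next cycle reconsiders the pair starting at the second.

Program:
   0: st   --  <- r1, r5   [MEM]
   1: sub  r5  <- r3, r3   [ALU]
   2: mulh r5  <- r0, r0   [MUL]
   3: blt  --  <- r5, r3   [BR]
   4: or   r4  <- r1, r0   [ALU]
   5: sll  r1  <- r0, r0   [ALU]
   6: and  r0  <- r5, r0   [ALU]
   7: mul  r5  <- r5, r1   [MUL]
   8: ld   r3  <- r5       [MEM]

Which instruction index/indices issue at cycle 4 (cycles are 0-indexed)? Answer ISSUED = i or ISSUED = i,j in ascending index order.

ISSUED = 7

0. st+sub @i0&i1  | 2-wide
1. mulh @i2  | no-port MUL/BR
2. blt+or @i3&i4  | 2-wide
3. sll+and @i5&i6  | 2-wide
4. mul @i7  | RAW r5
5. ld @i8  | tail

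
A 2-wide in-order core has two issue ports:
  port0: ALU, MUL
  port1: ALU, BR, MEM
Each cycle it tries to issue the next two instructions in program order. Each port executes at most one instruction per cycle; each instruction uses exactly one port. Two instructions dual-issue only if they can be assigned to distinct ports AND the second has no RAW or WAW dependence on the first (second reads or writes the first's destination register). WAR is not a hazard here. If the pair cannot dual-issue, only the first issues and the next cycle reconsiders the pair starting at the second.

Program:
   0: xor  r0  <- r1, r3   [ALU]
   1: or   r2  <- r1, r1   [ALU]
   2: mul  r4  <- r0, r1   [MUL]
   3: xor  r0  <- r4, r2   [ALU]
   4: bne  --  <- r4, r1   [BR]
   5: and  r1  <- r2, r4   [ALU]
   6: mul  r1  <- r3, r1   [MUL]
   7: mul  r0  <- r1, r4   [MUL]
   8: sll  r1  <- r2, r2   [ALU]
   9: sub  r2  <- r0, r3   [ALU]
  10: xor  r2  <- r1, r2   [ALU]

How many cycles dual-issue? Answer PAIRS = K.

[0] i0,i1  xor.ALU/or.ALU  -- 2-wide
[1] i2  mul.MUL  -- RAW r4
[2] i3,i4  xor.ALU/bne.BR  -- 2-wide
[3] i5  and.ALU  -- RAW+WAW r1
[4] i6  mul.MUL  -- no-port MUL/MUL
[5] i7,i8  mul.MUL/sll.ALU  -- 2-wide
[6] i9  sub.ALU  -- RAW+WAW r2
[7] i10  xor.ALU  -- tail

PAIRS = 3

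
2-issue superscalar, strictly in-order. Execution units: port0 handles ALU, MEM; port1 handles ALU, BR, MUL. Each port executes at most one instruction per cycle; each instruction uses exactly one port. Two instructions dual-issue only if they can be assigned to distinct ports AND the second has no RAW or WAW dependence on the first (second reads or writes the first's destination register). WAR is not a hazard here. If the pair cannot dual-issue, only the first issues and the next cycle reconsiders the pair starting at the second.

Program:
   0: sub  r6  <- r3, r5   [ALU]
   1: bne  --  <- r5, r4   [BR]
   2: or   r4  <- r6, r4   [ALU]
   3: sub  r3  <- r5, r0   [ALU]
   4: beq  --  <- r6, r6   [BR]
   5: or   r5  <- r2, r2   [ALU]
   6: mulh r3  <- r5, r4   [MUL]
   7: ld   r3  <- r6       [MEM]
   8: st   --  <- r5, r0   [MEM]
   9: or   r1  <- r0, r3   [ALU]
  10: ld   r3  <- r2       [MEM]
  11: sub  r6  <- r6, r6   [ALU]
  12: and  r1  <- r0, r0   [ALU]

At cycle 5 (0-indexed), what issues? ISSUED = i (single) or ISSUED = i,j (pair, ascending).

ISSUED = 8,9

0. sub;bne @i0/i1  | pair
1. or;sub @i2/i3  | pair
2. beq;or @i4/i5  | pair
3. mulh @i6  | WAW r3
4. ld @i7  | no-port MEM/MEM
5. st;or @i8/i9  | pair
6. ld;sub @i10/i11  | pair
7. and @i12  | tail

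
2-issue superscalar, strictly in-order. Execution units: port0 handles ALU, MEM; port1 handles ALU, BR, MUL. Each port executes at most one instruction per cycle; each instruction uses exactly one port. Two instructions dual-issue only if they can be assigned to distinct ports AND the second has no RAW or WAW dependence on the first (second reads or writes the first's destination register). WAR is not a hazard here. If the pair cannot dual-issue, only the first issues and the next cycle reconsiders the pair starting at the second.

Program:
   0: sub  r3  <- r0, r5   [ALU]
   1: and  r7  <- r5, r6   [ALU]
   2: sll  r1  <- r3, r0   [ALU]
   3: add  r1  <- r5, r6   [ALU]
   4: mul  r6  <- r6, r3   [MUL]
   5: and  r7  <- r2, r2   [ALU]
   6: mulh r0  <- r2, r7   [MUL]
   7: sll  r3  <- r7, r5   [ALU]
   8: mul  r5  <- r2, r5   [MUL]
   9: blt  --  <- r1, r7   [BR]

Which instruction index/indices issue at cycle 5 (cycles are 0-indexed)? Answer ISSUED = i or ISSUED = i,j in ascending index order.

ISSUED = 8

0. sub+and @i0,i1  | pair
1. sll @i2  | WAW r1
2. add+mul @i3,i4  | pair
3. and @i5  | RAW r7
4. mulh+sll @i6,i7  | pair
5. mul @i8  | no-port MUL/BR
6. blt @i9  | tail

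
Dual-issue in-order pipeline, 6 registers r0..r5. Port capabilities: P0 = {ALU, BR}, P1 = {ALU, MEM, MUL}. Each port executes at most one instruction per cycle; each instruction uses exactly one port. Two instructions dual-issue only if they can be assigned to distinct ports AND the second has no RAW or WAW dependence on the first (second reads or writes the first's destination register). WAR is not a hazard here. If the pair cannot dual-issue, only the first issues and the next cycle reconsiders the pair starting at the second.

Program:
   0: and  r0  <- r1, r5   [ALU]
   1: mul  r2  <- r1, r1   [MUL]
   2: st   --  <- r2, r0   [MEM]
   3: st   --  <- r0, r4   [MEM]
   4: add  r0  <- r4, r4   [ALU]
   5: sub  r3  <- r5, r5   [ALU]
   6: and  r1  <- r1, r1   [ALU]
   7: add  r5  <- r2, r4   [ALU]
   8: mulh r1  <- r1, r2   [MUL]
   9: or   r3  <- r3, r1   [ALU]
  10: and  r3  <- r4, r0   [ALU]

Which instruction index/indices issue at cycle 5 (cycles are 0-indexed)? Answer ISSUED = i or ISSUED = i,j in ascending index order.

0. and.ALU/mul.MUL @i0&i1  | pair
1. st.MEM @i2  | no-port MEM/MEM
2. st.MEM/add.ALU @i3&i4  | pair
3. sub.ALU/and.ALU @i5&i6  | pair
4. add.ALU/mulh.MUL @i7&i8  | pair
5. or.ALU @i9  | WAW r3
6. and.ALU @i10  | tail

ISSUED = 9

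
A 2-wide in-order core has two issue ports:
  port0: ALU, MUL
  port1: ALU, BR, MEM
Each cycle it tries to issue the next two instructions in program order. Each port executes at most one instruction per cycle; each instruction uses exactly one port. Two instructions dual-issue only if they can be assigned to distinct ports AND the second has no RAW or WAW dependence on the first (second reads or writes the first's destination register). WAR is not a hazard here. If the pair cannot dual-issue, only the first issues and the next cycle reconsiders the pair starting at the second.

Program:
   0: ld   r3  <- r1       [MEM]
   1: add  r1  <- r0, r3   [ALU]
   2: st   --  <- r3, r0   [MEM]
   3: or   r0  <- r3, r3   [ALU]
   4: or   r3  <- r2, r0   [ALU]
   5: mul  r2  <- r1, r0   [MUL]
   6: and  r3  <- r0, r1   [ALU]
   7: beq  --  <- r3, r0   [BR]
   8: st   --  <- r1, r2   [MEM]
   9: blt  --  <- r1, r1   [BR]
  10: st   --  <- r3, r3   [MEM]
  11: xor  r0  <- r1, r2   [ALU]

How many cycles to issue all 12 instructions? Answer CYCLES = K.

0. ld @i0  | RAW r3
1. add/st @i1/i2  | 2-wide
2. or @i3  | RAW r0
3. or/mul @i4/i5  | 2-wide
4. and @i6  | RAW r3
5. beq @i7  | no-port BR/MEM
6. st @i8  | no-port MEM/BR
7. blt @i9  | no-port BR/MEM
8. st/xor @i10/i11  | 2-wide

CYCLES = 9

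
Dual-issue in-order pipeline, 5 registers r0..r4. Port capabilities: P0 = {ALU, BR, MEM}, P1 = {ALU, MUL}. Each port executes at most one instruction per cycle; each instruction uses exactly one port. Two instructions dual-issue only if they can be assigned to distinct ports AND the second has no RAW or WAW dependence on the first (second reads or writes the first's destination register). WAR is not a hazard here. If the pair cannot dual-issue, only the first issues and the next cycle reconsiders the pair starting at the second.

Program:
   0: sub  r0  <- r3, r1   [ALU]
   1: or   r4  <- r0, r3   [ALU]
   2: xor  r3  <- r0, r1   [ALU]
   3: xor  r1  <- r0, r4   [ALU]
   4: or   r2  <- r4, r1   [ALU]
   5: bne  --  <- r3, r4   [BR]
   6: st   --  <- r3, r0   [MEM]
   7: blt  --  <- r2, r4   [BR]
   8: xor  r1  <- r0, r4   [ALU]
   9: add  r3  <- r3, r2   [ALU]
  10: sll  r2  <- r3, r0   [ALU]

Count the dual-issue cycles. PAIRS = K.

PAIRS = 3

[0] i0  sub  -- RAW r0
[1] i1&i2  or/xor  -- dual
[2] i3  xor  -- RAW r1
[3] i4&i5  or/bne  -- dual
[4] i6  st  -- no-port MEM/BR
[5] i7&i8  blt/xor  -- dual
[6] i9  add  -- RAW r3
[7] i10  sll  -- tail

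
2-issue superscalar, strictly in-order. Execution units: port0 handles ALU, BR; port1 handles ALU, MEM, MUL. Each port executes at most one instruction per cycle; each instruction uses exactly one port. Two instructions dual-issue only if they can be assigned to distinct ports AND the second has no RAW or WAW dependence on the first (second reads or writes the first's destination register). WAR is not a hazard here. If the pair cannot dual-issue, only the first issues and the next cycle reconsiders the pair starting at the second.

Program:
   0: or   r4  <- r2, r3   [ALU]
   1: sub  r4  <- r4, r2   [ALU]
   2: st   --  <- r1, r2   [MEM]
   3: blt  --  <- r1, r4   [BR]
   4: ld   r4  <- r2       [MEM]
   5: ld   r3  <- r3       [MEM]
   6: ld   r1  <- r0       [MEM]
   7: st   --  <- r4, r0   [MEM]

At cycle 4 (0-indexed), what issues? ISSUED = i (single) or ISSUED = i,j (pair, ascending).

  cy0 -> i0 (or) RAW+WAW r4
  cy1 -> i1/i2 (sub st) pair
  cy2 -> i3/i4 (blt ld) pair
  cy3 -> i5 (ld) no-port MEM/MEM
  cy4 -> i6 (ld) no-port MEM/MEM
  cy5 -> i7 (st) tail

ISSUED = 6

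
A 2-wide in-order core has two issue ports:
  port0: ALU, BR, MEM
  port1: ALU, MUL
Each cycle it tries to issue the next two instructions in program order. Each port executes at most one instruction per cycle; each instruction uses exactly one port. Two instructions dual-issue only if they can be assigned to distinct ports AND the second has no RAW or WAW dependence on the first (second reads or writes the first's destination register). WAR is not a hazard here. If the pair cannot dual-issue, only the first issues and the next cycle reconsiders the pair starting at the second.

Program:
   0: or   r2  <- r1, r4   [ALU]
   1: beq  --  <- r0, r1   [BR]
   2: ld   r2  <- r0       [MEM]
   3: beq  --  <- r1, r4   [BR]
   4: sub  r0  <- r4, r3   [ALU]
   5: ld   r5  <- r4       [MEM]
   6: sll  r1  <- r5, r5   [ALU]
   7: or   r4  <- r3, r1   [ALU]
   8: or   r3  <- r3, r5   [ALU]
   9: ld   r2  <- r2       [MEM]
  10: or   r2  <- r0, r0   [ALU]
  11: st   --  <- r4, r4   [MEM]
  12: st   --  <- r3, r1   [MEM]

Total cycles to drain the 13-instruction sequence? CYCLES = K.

0. or.ALU+beq.BR @i0,i1  | pair
1. ld.MEM @i2  | no-port MEM/BR
2. beq.BR+sub.ALU @i3,i4  | pair
3. ld.MEM @i5  | RAW r5
4. sll.ALU @i6  | RAW r1
5. or.ALU+or.ALU @i7,i8  | pair
6. ld.MEM @i9  | WAW r2
7. or.ALU+st.MEM @i10,i11  | pair
8. st.MEM @i12  | tail

CYCLES = 9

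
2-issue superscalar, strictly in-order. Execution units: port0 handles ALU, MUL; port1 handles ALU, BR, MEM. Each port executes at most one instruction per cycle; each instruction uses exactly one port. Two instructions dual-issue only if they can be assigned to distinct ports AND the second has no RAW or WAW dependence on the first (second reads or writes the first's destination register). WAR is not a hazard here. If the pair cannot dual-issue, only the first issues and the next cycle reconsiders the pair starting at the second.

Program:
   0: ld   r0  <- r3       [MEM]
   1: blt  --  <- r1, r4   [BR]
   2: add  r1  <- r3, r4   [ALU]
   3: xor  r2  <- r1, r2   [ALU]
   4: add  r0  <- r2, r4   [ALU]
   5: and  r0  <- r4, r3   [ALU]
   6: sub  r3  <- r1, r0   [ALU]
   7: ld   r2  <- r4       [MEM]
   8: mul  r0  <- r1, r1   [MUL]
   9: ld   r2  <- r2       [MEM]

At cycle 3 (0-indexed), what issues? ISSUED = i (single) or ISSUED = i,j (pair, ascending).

c0: i0 ld.MEM  no-port MEM/BR
c1: i1&i2 blt.BR+add.ALU  dual
c2: i3 xor.ALU  RAW r2
c3: i4 add.ALU  WAW r0
c4: i5 and.ALU  RAW r0
c5: i6&i7 sub.ALU+ld.MEM  dual
c6: i8&i9 mul.MUL+ld.MEM  dual

ISSUED = 4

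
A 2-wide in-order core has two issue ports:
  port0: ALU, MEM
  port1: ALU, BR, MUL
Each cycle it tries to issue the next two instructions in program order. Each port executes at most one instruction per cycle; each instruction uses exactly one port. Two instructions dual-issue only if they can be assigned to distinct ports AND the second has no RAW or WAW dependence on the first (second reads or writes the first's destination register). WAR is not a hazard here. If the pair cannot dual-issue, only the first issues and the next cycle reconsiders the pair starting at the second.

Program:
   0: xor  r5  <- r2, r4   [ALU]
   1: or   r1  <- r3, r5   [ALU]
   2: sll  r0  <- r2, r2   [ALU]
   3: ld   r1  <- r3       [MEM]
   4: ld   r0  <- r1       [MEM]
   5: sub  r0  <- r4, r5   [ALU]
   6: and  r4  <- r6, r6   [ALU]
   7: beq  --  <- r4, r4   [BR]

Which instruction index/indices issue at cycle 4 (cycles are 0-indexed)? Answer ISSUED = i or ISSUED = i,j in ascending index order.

  cy0 -> i0 (xor) RAW r5
  cy1 -> i1&i2 (or+sll) 2-wide
  cy2 -> i3 (ld) no-port MEM/MEM
  cy3 -> i4 (ld) WAW r0
  cy4 -> i5&i6 (sub+and) 2-wide
  cy5 -> i7 (beq) tail

ISSUED = 5,6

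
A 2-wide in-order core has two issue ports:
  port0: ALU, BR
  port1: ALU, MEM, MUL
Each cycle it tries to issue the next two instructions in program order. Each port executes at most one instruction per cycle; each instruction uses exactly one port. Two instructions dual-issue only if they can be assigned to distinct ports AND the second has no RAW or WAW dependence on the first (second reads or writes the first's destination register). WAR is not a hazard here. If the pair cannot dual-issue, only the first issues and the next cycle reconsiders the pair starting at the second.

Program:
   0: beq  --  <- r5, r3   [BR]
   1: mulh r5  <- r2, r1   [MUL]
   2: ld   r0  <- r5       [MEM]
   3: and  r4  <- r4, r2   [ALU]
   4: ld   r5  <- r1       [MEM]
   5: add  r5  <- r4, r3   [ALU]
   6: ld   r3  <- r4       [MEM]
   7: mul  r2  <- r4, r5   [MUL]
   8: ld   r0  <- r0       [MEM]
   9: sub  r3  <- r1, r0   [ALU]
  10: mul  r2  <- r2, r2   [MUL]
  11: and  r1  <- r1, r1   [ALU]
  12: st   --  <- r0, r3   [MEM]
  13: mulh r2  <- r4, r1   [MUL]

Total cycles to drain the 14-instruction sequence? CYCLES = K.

CYCLES = 9

t=0 i0&i1:beq.BR+mulh.MUL ; 2-wide
t=1 i2&i3:ld.MEM+and.ALU ; 2-wide
t=2 i4:ld.MEM ; WAW r5
t=3 i5&i6:add.ALU+ld.MEM ; 2-wide
t=4 i7:mul.MUL ; no-port MUL/MEM
t=5 i8:ld.MEM ; RAW r0
t=6 i9&i10:sub.ALU+mul.MUL ; 2-wide
t=7 i11&i12:and.ALU+st.MEM ; 2-wide
t=8 i13:mulh.MUL ; tail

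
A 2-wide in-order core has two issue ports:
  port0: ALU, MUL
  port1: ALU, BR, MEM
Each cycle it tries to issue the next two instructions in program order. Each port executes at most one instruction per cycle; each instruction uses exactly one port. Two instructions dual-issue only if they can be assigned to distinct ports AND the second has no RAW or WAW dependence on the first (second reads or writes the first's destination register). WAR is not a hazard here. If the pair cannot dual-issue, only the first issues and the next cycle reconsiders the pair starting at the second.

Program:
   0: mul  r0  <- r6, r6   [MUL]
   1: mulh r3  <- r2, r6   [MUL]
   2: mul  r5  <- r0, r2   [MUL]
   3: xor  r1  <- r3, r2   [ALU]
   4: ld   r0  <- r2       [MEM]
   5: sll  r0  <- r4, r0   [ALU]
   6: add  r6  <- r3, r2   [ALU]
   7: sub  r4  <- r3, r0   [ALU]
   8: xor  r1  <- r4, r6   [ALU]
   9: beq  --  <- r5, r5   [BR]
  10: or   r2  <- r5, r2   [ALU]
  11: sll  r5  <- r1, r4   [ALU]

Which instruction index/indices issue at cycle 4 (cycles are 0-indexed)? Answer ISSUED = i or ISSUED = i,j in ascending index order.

t=0 i0:mul.MUL ; no-port MUL/MUL
t=1 i1:mulh.MUL ; no-port MUL/MUL
t=2 i2,i3:mul.MUL;xor.ALU ; dual
t=3 i4:ld.MEM ; RAW+WAW r0
t=4 i5,i6:sll.ALU;add.ALU ; dual
t=5 i7:sub.ALU ; RAW r4
t=6 i8,i9:xor.ALU;beq.BR ; dual
t=7 i10,i11:or.ALU;sll.ALU ; dual

ISSUED = 5,6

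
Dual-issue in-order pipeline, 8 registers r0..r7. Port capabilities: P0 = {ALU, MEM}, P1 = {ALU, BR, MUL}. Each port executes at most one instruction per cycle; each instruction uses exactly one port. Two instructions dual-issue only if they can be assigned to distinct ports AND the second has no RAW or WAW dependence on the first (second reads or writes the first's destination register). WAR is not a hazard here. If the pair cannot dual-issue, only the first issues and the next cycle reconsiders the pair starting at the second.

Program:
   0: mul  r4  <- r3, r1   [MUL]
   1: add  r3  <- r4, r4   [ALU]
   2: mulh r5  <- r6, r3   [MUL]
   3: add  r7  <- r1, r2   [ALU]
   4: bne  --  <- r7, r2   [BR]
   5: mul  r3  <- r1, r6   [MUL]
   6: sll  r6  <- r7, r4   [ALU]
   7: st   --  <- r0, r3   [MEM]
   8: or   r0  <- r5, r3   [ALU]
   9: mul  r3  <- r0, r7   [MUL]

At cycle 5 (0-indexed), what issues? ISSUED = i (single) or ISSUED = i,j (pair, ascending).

0. mul @i0  | RAW r4
1. add @i1  | RAW r3
2. mulh;add @i2&i3  | pair
3. bne @i4  | no-port BR/MUL
4. mul;sll @i5&i6  | pair
5. st;or @i7&i8  | pair
6. mul @i9  | tail

ISSUED = 7,8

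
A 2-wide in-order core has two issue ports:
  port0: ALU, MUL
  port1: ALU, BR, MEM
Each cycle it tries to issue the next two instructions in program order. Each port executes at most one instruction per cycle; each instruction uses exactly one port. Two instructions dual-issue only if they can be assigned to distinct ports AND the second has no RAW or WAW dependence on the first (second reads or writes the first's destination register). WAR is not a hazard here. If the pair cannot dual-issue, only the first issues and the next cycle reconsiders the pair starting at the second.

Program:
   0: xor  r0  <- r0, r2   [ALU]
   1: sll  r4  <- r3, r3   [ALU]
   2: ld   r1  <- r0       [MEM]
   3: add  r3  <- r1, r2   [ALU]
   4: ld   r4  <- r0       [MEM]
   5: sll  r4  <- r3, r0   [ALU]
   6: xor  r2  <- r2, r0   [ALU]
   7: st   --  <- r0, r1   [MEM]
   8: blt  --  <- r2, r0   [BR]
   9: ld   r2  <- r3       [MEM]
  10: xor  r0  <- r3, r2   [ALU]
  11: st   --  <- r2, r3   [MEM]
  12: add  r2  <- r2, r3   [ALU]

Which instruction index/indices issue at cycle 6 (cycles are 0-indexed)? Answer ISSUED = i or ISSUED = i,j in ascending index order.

ISSUED = 9

[0] i0+i1  xor.ALU;sll.ALU  -- 2-wide
[1] i2  ld.MEM  -- RAW r1
[2] i3+i4  add.ALU;ld.MEM  -- 2-wide
[3] i5+i6  sll.ALU;xor.ALU  -- 2-wide
[4] i7  st.MEM  -- no-port MEM/BR
[5] i8  blt.BR  -- no-port BR/MEM
[6] i9  ld.MEM  -- RAW r2
[7] i10+i11  xor.ALU;st.MEM  -- 2-wide
[8] i12  add.ALU  -- tail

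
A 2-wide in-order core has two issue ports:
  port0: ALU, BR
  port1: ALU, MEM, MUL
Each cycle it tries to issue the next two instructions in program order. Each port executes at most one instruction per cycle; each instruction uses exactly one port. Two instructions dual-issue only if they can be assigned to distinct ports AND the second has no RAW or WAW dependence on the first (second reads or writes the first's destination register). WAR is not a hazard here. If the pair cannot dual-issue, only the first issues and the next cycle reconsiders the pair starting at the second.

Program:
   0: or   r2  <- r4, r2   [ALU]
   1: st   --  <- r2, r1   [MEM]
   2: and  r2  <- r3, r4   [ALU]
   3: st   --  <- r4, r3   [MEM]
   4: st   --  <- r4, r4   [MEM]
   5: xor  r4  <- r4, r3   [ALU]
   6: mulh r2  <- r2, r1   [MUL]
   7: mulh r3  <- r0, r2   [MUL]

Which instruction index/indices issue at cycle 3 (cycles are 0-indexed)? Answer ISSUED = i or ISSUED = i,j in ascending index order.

c0: i0 or.ALU  RAW r2
c1: i1+i2 st.MEM+and.ALU  pair
c2: i3 st.MEM  no-port MEM/MEM
c3: i4+i5 st.MEM+xor.ALU  pair
c4: i6 mulh.MUL  no-port MUL/MUL
c5: i7 mulh.MUL  tail

ISSUED = 4,5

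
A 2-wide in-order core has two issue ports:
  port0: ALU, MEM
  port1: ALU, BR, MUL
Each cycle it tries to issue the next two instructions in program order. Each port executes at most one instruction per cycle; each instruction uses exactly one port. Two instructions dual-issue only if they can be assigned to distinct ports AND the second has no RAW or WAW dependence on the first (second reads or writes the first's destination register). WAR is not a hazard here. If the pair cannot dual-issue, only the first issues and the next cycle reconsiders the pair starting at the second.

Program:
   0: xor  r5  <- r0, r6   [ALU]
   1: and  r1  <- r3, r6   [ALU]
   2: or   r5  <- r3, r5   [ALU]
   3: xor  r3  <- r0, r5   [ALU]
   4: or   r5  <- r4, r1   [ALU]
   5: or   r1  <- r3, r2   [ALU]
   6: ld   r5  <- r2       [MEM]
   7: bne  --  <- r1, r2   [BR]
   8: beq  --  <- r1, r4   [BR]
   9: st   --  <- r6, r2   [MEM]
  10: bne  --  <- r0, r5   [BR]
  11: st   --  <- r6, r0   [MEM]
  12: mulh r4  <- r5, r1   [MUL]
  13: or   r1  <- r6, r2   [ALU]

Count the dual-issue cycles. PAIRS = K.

PAIRS = 6

0. xor/and @i0,i1  | pair
1. or @i2  | RAW r5
2. xor/or @i3,i4  | pair
3. or/ld @i5,i6  | pair
4. bne @i7  | no-port BR/BR
5. beq/st @i8,i9  | pair
6. bne/st @i10,i11  | pair
7. mulh/or @i12,i13  | pair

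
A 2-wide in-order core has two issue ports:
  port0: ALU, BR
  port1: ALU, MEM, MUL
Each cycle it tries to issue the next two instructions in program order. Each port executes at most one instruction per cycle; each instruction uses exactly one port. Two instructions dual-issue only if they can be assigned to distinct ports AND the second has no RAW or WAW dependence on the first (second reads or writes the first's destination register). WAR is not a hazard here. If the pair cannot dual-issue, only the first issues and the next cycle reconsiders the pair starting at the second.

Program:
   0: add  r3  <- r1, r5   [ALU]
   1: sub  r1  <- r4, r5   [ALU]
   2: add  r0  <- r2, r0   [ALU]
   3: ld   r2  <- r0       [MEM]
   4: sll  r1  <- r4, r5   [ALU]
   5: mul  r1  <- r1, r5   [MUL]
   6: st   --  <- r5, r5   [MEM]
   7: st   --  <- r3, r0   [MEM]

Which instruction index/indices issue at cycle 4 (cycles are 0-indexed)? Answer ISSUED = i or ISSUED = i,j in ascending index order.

t=0 i0/i1:add+sub ; pair
t=1 i2:add ; RAW r0
t=2 i3/i4:ld+sll ; pair
t=3 i5:mul ; no-port MUL/MEM
t=4 i6:st ; no-port MEM/MEM
t=5 i7:st ; tail

ISSUED = 6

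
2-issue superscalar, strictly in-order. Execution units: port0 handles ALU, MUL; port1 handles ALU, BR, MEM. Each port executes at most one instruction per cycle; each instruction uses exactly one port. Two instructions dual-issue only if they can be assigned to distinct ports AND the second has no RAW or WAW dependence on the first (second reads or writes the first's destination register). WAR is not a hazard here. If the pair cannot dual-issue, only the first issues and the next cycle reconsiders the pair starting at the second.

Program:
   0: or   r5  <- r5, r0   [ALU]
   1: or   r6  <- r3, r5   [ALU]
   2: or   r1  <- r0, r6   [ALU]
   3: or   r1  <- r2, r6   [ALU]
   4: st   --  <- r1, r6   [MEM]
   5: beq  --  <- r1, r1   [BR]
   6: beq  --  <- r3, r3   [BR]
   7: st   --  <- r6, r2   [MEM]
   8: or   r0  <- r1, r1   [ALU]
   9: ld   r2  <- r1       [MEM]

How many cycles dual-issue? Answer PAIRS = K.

PAIRS = 1

t=0 i0:or ; RAW r5
t=1 i1:or ; RAW r6
t=2 i2:or ; WAW r1
t=3 i3:or ; RAW r1
t=4 i4:st ; no-port MEM/BR
t=5 i5:beq ; no-port BR/BR
t=6 i6:beq ; no-port BR/MEM
t=7 i7/i8:st+or ; pair
t=8 i9:ld ; tail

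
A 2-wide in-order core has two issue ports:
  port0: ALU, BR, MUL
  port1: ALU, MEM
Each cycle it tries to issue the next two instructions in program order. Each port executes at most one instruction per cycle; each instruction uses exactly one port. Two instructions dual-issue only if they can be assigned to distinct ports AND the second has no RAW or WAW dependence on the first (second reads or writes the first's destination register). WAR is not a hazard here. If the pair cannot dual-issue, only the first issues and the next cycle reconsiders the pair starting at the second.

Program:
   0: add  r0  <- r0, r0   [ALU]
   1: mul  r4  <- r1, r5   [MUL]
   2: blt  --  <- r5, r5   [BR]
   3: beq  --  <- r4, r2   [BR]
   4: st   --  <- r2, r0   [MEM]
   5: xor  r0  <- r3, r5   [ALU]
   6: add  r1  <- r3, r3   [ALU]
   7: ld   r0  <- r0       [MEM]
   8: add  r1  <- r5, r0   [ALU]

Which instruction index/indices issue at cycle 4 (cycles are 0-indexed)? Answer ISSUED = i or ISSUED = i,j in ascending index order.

t=0 i0+i1:add mul ; dual
t=1 i2:blt ; no-port BR/BR
t=2 i3+i4:beq st ; dual
t=3 i5+i6:xor add ; dual
t=4 i7:ld ; RAW r0
t=5 i8:add ; tail

ISSUED = 7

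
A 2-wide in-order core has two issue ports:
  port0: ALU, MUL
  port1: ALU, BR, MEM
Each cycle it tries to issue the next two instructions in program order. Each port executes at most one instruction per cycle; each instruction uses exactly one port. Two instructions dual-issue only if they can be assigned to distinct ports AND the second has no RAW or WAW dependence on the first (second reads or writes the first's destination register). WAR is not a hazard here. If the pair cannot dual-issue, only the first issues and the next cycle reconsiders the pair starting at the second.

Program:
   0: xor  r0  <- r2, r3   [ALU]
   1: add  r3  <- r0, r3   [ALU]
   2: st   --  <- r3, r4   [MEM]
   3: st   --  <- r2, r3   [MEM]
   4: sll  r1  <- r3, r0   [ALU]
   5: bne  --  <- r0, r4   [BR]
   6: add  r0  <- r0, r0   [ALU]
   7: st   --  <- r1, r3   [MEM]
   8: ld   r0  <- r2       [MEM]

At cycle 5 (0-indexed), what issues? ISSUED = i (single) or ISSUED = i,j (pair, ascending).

ISSUED = 7

  cy0 -> i0 (xor.ALU) RAW r0
  cy1 -> i1 (add.ALU) RAW r3
  cy2 -> i2 (st.MEM) no-port MEM/MEM
  cy3 -> i3/i4 (st.MEM;sll.ALU) pair
  cy4 -> i5/i6 (bne.BR;add.ALU) pair
  cy5 -> i7 (st.MEM) no-port MEM/MEM
  cy6 -> i8 (ld.MEM) tail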